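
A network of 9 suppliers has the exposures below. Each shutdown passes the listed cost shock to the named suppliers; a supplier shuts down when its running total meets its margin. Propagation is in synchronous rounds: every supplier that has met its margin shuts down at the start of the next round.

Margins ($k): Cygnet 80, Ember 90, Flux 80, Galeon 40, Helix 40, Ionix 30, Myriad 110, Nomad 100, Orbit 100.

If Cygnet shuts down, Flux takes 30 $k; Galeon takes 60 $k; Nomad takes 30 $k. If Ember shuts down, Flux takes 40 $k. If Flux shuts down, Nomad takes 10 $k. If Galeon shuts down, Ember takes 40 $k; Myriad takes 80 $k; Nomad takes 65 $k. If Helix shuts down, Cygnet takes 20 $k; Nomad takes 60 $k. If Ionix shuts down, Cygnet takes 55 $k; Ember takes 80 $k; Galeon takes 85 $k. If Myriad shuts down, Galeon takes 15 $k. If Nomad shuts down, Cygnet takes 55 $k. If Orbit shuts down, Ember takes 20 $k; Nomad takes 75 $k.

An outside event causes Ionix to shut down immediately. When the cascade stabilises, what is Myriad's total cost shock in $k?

80

Round 1 — Ionix shuts down (initial).
  Cygnet: +55 → 55 < 80
  Ember: +80 → 80 < 90
  Galeon: +85 → 85 ≥ 40
Round 2 — Galeon shuts down.
  Ember: +40 → 120 ≥ 90
  Myriad: +80 → 80 < 110
  Nomad: +65 → 65 < 100
Round 3 — Ember shuts down.
  Flux: +40 → 40 < 80
No further shutdowns.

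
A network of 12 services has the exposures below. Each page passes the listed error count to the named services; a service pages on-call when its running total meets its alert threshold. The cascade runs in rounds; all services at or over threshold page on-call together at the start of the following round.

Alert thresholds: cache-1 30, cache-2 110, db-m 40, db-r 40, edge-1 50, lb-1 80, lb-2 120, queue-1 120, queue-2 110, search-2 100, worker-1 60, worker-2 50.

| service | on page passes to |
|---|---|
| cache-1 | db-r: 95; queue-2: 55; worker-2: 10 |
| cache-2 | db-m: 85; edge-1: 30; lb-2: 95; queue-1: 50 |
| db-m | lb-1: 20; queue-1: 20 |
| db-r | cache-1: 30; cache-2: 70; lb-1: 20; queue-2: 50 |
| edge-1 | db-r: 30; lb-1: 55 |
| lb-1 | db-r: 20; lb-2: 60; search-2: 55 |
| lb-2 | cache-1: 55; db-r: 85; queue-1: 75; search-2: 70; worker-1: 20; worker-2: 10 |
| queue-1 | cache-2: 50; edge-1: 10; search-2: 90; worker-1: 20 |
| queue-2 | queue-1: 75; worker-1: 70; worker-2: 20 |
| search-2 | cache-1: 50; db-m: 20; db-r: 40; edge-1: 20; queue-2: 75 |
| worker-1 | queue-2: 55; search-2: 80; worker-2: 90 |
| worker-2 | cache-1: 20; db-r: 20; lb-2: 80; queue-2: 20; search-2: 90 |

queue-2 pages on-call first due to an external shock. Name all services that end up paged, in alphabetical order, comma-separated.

cache-1, db-r, queue-2, search-2, worker-1, worker-2

Round 1 — queue-2 pages on-call (initial).
  queue-1: +75 → 75 < 120
  worker-1: +70 → 70 ≥ 60
  worker-2: +20 → 20 < 50
Round 2 — worker-1 pages on-call.
  search-2: +80 → 80 < 100
  worker-2: +90 → 110 ≥ 50
Round 3 — worker-2 pages on-call.
  cache-1: +20 → 20 < 30
  db-r: +20 → 20 < 40
  lb-2: +80 → 80 < 120
  search-2: +90 → 170 ≥ 100
Round 4 — search-2 pages on-call.
  cache-1: +50 → 70 ≥ 30
  db-m: +20 → 20 < 40
  db-r: +40 → 60 ≥ 40
  edge-1: +20 → 20 < 50
Round 5 — cache-1, db-r page on-call.
  cache-2: +70 → 70 < 110
  lb-1: +20 → 20 < 80
No further pages.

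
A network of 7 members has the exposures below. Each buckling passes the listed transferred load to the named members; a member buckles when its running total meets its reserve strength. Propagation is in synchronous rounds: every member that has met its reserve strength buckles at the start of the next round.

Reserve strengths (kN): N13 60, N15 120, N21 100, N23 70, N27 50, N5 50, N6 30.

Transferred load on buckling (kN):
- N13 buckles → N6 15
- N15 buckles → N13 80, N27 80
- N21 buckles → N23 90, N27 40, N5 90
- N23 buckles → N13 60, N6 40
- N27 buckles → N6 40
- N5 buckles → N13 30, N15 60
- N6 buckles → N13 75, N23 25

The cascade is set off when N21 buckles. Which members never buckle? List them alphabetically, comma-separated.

N15, N27

Round 1 — N21 buckles (initial).
  N23: +90 → 90 ≥ 70
  N27: +40 → 40 < 50
  N5: +90 → 90 ≥ 50
Round 2 — N23, N5 buckle.
  N13: +60+30 → 90 ≥ 60
  N15: +60 → 60 < 120
  N6: +40 → 40 ≥ 30
Round 3 — N13, N6 buckle.
No further bucklings.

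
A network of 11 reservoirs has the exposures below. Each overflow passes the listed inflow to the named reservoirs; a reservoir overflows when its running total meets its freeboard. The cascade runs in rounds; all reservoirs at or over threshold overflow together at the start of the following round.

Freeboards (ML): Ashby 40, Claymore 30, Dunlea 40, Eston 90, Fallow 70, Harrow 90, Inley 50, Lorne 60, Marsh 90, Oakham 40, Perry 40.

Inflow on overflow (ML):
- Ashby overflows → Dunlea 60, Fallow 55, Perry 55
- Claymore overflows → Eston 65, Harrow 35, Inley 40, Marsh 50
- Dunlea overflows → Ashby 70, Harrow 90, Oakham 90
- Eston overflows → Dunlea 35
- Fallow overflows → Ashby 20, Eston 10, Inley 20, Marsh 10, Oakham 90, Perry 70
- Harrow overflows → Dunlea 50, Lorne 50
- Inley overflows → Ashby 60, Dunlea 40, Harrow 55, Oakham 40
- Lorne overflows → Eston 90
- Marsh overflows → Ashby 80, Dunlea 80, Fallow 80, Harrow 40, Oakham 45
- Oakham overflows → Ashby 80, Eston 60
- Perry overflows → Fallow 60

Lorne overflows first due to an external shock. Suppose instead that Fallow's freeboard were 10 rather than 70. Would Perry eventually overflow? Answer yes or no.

no

With Fallow's freeboard at 10:
Round 1 — Lorne overflows (initial).
  Eston: +90 → 90 ≥ 90
Round 2 — Eston overflows.
  Dunlea: +35 → 35 < 40
No further overflows.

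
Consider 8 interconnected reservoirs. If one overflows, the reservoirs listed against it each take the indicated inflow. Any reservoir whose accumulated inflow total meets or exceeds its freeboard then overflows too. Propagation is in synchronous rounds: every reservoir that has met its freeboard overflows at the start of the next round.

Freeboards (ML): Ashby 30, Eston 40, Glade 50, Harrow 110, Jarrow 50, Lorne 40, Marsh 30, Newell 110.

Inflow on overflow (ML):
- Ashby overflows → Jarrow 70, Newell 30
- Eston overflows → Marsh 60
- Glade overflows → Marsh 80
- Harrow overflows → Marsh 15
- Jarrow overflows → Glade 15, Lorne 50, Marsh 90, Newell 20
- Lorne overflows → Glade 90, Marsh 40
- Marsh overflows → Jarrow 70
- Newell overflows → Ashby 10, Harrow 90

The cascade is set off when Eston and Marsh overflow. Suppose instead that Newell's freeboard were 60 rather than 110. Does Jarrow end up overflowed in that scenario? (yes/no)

yes

With Newell's freeboard at 60:
Round 1 — Eston, Marsh overflow (initial).
  Jarrow: +70 → 70 ≥ 50
Round 2 — Jarrow overflows.
  Glade: +15 → 15 < 50
  Lorne: +50 → 50 ≥ 40
  Newell: +20 → 20 < 60
Round 3 — Lorne overflows.
  Glade: +90 → 105 ≥ 50
Round 4 — Glade overflows.
No further overflows.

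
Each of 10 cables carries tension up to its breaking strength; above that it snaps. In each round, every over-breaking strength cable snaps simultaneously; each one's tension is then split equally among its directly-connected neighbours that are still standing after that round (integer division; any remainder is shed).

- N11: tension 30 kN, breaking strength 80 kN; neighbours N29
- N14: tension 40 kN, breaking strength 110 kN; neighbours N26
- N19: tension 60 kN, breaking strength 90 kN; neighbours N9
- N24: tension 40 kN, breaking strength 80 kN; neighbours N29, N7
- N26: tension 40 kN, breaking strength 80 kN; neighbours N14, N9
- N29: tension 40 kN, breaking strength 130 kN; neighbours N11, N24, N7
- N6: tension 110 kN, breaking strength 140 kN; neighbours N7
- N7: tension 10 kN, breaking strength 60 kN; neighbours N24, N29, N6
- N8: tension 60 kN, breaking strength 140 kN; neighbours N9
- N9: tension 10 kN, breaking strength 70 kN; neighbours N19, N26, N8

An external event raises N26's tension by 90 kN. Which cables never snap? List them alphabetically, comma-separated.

Round 1 — N26 at 130 > 80. N26 snaps.
  N26 sheds 130 kN to N14, N9: 65 each.
    N14: 40+65 = 105 ≤ 110
    N9: 10+65 = 75 > 70
Round 2 — N9 snaps.
  N9 sheds 75 kN to N19, N8: 37 each (1 lost).
    N19: 60+37 = 97 > 90
    N8: 60+37 = 97 ≤ 140
Round 3 — N19 snaps.
  N19 sheds 97 kN: no online neighbours, lost.
No further breaks.

N11, N14, N24, N29, N6, N7, N8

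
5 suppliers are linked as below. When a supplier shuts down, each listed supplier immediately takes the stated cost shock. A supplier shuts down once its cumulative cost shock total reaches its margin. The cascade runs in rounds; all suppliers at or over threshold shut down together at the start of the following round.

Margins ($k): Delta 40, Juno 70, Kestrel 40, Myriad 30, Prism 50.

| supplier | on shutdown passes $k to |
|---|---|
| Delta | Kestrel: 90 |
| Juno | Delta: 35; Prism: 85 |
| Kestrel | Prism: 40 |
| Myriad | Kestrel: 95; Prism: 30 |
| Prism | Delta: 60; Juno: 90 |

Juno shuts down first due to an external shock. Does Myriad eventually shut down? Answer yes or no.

Round 1 — Juno shuts down (initial).
  Delta: +35 → 35 < 40
  Prism: +85 → 85 ≥ 50
Round 2 — Prism shuts down.
  Delta: +60 → 95 ≥ 40
Round 3 — Delta shuts down.
  Kestrel: +90 → 90 ≥ 40
Round 4 — Kestrel shuts down.
No further shutdowns.

no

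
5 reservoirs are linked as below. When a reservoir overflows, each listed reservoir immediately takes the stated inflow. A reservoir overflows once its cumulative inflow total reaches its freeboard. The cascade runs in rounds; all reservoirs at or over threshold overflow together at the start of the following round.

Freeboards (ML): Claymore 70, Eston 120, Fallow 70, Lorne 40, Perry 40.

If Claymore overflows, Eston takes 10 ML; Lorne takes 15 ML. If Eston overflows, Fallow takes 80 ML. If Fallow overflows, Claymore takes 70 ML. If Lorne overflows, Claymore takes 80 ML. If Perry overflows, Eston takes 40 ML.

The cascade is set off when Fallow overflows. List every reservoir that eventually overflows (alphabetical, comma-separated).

Round 1 — Fallow overflows (initial).
  Claymore: +70 → 70 ≥ 70
Round 2 — Claymore overflows.
  Eston: +10 → 10 < 120
  Lorne: +15 → 15 < 40
No further overflows.

Claymore, Fallow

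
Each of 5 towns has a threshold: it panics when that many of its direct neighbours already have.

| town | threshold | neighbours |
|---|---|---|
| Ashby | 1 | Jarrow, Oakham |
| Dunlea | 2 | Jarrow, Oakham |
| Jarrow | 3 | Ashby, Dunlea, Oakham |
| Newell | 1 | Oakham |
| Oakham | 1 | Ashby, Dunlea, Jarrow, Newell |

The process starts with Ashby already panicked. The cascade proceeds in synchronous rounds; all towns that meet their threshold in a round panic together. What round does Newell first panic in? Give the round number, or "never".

3

Round 1 — Ashby panics (initial).
Round 2 — checking thresholds:
  Jarrow: 1 of 3 neighbours < 3, not yet.
  Oakham: 1 of 4 neighbours ≥ 1, panics.
Round 3 — checking thresholds:
  Dunlea: 1 of 2 neighbours < 2, not yet.
  Jarrow: 2 of 3 neighbours < 3, not yet.
  Newell: 1 of 1 neighbours ≥ 1, panics.
Round 4 — no new panics; cascade stops.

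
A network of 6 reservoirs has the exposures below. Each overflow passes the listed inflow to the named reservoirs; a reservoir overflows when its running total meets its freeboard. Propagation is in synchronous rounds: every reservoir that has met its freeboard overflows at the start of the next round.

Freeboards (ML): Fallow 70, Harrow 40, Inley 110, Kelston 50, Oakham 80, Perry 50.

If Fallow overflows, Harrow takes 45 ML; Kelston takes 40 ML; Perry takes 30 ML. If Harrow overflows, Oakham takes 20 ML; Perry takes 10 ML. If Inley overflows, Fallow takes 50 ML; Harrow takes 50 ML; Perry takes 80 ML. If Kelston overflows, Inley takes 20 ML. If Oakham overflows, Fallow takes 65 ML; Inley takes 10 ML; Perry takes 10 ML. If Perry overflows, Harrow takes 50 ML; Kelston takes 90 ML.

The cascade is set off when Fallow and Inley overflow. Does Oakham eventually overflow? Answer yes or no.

no

Round 1 — Fallow, Inley overflow (initial).
  Harrow: +45+50 → 95 ≥ 40
  Kelston: +40 → 40 < 50
  Perry: +30+80 → 110 ≥ 50
Round 2 — Harrow, Perry overflow.
  Kelston: +90 → 130 ≥ 50
  Oakham: +20 → 20 < 80
Round 3 — Kelston overflows.
No further overflows.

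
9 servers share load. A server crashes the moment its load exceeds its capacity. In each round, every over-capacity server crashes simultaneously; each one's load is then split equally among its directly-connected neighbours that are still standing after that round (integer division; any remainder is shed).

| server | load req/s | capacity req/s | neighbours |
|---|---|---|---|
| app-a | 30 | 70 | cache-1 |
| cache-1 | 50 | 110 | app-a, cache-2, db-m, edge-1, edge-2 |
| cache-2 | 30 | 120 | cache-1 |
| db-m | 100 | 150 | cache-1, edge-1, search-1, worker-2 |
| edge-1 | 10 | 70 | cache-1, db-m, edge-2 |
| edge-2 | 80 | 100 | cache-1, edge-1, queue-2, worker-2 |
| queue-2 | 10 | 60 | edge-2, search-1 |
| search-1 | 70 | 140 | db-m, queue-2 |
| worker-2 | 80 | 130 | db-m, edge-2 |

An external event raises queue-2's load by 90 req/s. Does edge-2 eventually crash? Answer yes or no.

yes

Round 1 — queue-2 at 100 > 60. queue-2 crashes.
  queue-2 sheds 100 req/s to edge-2, search-1: 50 each.
    edge-2: 80+50 = 130 > 100
    search-1: 70+50 = 120 ≤ 140
Round 2 — edge-2 crashes.
  edge-2 sheds 130 req/s to cache-1, edge-1, worker-2: 43 each (1 lost).
    cache-1: 50+43 = 93 ≤ 110
    edge-1: 10+43 = 53 ≤ 70
    worker-2: 80+43 = 123 ≤ 130
No further crashes.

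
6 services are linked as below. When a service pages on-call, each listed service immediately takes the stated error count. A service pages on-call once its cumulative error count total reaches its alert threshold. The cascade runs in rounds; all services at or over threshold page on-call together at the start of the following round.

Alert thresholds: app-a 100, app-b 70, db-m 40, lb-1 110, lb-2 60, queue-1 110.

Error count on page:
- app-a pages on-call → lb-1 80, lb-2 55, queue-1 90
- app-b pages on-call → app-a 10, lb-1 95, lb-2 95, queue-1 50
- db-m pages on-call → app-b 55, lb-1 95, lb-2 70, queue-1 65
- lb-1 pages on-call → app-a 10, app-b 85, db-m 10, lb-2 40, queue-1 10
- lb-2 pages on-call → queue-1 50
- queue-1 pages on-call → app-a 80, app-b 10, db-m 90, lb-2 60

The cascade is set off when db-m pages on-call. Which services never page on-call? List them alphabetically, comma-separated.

Round 1 — db-m pages on-call (initial).
  app-b: +55 → 55 < 70
  lb-1: +95 → 95 < 110
  lb-2: +70 → 70 ≥ 60
  queue-1: +65 → 65 < 110
Round 2 — lb-2 pages on-call.
  queue-1: +50 → 115 ≥ 110
Round 3 — queue-1 pages on-call.
  app-a: +80 → 80 < 100
  app-b: +10 → 65 < 70
No further pages.

app-a, app-b, lb-1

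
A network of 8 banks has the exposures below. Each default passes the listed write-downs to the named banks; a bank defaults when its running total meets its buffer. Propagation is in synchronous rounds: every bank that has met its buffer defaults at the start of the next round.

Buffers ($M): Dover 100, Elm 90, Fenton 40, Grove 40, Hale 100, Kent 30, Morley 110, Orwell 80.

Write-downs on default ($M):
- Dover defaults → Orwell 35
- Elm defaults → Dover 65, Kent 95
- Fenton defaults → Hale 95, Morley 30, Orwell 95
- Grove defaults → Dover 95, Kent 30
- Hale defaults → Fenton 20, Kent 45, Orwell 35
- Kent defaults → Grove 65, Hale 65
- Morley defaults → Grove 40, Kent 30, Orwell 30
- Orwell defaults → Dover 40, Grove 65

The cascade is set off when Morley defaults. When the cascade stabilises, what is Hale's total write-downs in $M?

Round 1 — Morley defaults (initial).
  Grove: +40 → 40 ≥ 40
  Kent: +30 → 30 ≥ 30
  Orwell: +30 → 30 < 80
Round 2 — Grove, Kent default.
  Dover: +95 → 95 < 100
  Hale: +65 → 65 < 100
No further defaults.

65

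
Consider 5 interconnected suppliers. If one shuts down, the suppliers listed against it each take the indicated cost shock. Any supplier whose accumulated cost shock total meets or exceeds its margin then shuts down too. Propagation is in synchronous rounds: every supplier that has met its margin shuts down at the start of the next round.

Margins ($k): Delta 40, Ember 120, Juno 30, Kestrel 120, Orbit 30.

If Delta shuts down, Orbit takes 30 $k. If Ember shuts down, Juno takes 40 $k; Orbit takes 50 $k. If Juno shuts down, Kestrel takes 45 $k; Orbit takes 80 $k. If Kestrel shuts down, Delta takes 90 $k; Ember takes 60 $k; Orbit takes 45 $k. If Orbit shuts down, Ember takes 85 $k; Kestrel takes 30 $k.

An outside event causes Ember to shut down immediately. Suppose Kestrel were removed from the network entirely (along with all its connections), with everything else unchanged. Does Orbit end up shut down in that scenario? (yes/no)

With Kestrel removed:
Round 1 — Ember shuts down (initial).
  Juno: +40 → 40 ≥ 30
  Orbit: +50 → 50 ≥ 30
Round 2 — Juno, Orbit shut down.
No further shutdowns.

yes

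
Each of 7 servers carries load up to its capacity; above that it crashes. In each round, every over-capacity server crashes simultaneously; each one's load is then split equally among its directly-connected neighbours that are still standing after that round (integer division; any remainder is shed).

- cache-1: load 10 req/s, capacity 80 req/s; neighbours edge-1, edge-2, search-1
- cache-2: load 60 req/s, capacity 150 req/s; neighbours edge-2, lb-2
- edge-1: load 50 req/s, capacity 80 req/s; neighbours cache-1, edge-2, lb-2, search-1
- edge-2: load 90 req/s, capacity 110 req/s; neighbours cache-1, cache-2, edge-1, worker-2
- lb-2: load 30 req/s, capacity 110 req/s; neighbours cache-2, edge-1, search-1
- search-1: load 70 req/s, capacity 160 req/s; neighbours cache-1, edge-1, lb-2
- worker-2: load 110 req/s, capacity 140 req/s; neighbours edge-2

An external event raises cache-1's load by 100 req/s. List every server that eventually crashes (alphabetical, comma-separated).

cache-1, edge-1, edge-2, worker-2

Round 1 — cache-1 at 110 > 80. cache-1 crashes.
  cache-1 sheds 110 req/s to edge-1, edge-2, search-1: 36 each (2 lost).
    edge-1: 50+36 = 86 > 80
    edge-2: 90+36 = 126 > 110
    search-1: 70+36 = 106 ≤ 160
Round 2 — edge-1, edge-2 crash.
  edge-1 sheds 86 req/s to lb-2, search-1: 43 each.
    lb-2: 30+43 = 73 ≤ 110
    search-1: 106+43 = 149 ≤ 160
  edge-2 sheds 126 req/s to cache-2, worker-2: 63 each.
    cache-2: 60+63 = 123 ≤ 150
    worker-2: 110+63 = 173 > 140
Round 3 — worker-2 crashes.
  worker-2 sheds 173 req/s: no online neighbours, lost.
No further crashes.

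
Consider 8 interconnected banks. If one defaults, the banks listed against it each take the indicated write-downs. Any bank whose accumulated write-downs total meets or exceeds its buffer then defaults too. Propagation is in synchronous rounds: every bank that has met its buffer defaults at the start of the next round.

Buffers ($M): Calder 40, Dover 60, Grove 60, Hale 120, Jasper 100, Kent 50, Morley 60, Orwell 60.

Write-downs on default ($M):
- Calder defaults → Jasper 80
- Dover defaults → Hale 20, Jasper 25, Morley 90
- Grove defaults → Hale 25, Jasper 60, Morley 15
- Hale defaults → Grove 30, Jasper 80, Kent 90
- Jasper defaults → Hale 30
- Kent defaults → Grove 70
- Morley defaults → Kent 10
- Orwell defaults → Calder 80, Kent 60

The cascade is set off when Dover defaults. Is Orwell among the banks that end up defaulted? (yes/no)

Round 1 — Dover defaults (initial).
  Hale: +20 → 20 < 120
  Jasper: +25 → 25 < 100
  Morley: +90 → 90 ≥ 60
Round 2 — Morley defaults.
  Kent: +10 → 10 < 50
No further defaults.

no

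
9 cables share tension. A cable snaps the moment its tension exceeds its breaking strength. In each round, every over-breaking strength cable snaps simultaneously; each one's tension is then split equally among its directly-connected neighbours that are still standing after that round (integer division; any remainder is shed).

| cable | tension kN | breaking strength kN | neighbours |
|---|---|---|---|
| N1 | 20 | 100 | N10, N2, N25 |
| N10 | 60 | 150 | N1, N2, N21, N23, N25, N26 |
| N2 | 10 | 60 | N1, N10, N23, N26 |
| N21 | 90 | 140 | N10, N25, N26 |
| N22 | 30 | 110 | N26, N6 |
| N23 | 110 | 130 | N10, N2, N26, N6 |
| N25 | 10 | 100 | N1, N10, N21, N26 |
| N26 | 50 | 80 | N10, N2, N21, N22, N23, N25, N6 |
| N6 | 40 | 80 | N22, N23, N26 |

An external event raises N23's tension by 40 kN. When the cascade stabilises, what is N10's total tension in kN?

141

Round 1 — N23 at 150 > 130. N23 snaps.
  N23 sheds 150 kN to N10, N2, N26, N6: 37 each (2 lost).
    N10: 60+37 = 97 ≤ 150
    N2: 10+37 = 47 ≤ 60
    N26: 50+37 = 87 > 80
    N6: 40+37 = 77 ≤ 80
Round 2 — N26 snaps.
  N26 sheds 87 kN to N10, N2, N21, N22, N25, N6: 14 each (3 lost).
    N10: 97+14 = 111 ≤ 150
    N2: 47+14 = 61 > 60
    N21: 90+14 = 104 ≤ 140
    N22: 30+14 = 44 ≤ 110
    N25: 10+14 = 24 ≤ 100
    N6: 77+14 = 91 > 80
Round 3 — N2, N6 snap.
  N2 sheds 61 kN to N1, N10: 30 each (1 lost).
    N1: 20+30 = 50 ≤ 100
    N10: 111+30 = 141 ≤ 150
  N6 sheds 91 kN to N22: 91 each.
    N22: 44+91 = 135 > 110
Round 4 — N22 snaps.
  N22 sheds 135 kN: no online neighbours, lost.
No further breaks.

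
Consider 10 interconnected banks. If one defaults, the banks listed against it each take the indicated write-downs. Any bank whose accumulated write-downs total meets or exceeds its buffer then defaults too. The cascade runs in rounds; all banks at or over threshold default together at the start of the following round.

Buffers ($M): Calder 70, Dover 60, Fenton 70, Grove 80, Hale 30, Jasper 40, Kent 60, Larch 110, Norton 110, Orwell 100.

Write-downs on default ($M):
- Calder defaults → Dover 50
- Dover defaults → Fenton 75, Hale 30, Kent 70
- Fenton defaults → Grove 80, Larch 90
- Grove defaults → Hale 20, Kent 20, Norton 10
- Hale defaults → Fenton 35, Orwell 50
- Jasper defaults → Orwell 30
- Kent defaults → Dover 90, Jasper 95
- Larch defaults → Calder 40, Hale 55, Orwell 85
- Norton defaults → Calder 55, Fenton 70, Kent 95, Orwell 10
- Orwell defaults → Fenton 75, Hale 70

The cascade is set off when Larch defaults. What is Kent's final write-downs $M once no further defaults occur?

Round 1 — Larch defaults (initial).
  Calder: +40 → 40 < 70
  Hale: +55 → 55 ≥ 30
  Orwell: +85 → 85 < 100
Round 2 — Hale defaults.
  Fenton: +35 → 35 < 70
  Orwell: +50 → 135 ≥ 100
Round 3 — Orwell defaults.
  Fenton: +75 → 110 ≥ 70
Round 4 — Fenton defaults.
  Grove: +80 → 80 ≥ 80
Round 5 — Grove defaults.
  Kent: +20 → 20 < 60
  Norton: +10 → 10 < 110
No further defaults.

20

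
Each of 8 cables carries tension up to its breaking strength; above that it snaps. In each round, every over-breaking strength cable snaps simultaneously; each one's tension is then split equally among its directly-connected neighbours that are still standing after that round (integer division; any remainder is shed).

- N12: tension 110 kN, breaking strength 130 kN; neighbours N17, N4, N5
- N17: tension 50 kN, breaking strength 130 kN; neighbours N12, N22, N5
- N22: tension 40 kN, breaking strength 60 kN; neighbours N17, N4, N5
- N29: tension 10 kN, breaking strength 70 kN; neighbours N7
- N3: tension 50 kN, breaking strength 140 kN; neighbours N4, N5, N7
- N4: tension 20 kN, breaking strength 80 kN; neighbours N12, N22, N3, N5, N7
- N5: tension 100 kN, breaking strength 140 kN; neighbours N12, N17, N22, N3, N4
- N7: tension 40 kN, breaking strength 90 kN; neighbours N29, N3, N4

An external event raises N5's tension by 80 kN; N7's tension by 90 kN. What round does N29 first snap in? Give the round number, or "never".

Round 1 — N5 at 180 > 140; N7 at 130 > 90. N5, N7 snap.
  N5 sheds 180 kN to N12, N17, N22, N3, N4: 36 each.
    N12: 110+36 = 146 > 130
    N17: 50+36 = 86 ≤ 130
    N22: 40+36 = 76 > 60
    N3: 50+36 = 86 ≤ 140
    N4: 20+36 = 56 ≤ 80
  N7 sheds 130 kN to N29, N3, N4: 43 each (1 lost).
    N29: 10+43 = 53 ≤ 70
    N3: 86+43 = 129 ≤ 140
    N4: 56+43 = 99 > 80
Round 2 — N12, N22, N4 snap.
  N12 sheds 146 kN to N17: 146 each.
    N17: 86+146 = 232 > 130
  N22 sheds 76 kN to N17: 76 each.
    N17: 232+76 = 308 > 130
  N4 sheds 99 kN to N3: 99 each.
    N3: 129+99 = 228 > 140
Round 3 — N17, N3 snap.
  N17 sheds 308 kN: no online neighbours, lost.
  N3 sheds 228 kN: no online neighbours, lost.
No further breaks.

never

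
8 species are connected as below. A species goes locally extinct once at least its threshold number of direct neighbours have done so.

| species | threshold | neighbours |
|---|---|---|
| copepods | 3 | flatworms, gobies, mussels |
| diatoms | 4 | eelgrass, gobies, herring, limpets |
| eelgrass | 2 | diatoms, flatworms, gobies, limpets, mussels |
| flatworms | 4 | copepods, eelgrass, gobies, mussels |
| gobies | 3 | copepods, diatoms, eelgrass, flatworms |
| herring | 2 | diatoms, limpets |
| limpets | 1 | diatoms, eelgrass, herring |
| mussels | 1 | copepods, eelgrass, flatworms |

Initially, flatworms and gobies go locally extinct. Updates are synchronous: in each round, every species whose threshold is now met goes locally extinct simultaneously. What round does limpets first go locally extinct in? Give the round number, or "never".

3

Round 1 — flatworms, gobies go locally extinct (initial).
Round 2 — checking thresholds:
  copepods: 2 of 3 neighbours < 3, holds.
  diatoms: 1 of 4 neighbours < 4, holds.
  eelgrass: 2 of 5 neighbours ≥ 2, goes locally extinct.
  mussels: 1 of 3 neighbours ≥ 1, goes locally extinct.
Round 3 — checking thresholds:
  copepods: 3 of 3 neighbours ≥ 3, goes locally extinct.
  diatoms: 2 of 4 neighbours < 4, holds.
  limpets: 1 of 3 neighbours ≥ 1, goes locally extinct.
Round 4 — no new extinctions; cascade stops.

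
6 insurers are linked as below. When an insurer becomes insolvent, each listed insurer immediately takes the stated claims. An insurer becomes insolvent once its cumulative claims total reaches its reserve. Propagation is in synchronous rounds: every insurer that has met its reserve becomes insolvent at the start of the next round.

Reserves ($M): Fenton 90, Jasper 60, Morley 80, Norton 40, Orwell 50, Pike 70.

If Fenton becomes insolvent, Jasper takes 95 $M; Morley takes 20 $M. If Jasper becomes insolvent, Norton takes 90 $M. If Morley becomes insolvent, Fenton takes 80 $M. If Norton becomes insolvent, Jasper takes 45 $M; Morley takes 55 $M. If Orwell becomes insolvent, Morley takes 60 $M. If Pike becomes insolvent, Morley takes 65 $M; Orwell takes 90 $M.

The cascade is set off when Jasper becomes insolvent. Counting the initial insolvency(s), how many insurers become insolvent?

Round 1 — Jasper becomes insolvent (initial).
  Norton: +90 → 90 ≥ 40
Round 2 — Norton becomes insolvent.
  Morley: +55 → 55 < 80
No further insolvencies.

2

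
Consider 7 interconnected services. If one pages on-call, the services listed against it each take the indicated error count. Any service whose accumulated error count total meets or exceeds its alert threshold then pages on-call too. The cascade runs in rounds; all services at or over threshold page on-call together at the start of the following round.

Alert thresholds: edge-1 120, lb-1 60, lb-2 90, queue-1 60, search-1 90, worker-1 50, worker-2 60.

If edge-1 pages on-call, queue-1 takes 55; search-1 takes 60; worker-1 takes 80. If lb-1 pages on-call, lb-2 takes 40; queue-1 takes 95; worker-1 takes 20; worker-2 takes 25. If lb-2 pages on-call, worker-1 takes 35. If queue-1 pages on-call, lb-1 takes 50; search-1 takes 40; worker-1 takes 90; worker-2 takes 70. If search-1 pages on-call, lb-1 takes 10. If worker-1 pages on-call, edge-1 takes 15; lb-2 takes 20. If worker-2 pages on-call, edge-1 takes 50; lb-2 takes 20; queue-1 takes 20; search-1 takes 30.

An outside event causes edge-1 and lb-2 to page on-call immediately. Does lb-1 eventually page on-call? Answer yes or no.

no

Round 1 — edge-1, lb-2 page on-call (initial).
  queue-1: +55 → 55 < 60
  search-1: +60 → 60 < 90
  worker-1: +80+35 → 115 ≥ 50
Round 2 — worker-1 pages on-call.
No further pages.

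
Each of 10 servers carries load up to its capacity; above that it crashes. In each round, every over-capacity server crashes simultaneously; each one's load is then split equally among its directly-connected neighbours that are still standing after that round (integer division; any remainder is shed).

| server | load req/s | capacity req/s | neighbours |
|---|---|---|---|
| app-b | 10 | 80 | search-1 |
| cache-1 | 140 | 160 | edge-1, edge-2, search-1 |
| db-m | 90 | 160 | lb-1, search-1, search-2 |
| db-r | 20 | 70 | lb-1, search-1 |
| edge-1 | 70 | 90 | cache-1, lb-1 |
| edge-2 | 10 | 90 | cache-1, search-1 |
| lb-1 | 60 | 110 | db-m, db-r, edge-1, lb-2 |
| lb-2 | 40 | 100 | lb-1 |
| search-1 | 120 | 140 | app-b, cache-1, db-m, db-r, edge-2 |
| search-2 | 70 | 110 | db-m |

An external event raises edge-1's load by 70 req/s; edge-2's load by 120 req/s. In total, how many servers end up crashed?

8

Round 1 — edge-1 at 140 > 90; edge-2 at 130 > 90. edge-1, edge-2 crash.
  edge-1 sheds 140 req/s to cache-1, lb-1: 70 each.
    cache-1: 140+70 = 210 > 160
    lb-1: 60+70 = 130 > 110
  edge-2 sheds 130 req/s to cache-1, search-1: 65 each.
    cache-1: 210+65 = 275 > 160
    search-1: 120+65 = 185 > 140
Round 2 — cache-1, lb-1, search-1 crash.
  cache-1 sheds 275 req/s: no online neighbours, lost.
  lb-1 sheds 130 req/s to db-m, db-r, lb-2: 43 each (1 lost).
    db-m: 90+43 = 133 ≤ 160
    db-r: 20+43 = 63 ≤ 70
    lb-2: 40+43 = 83 ≤ 100
  search-1 sheds 185 req/s to app-b, db-m, db-r: 61 each (2 lost).
    app-b: 10+61 = 71 ≤ 80
    db-m: 133+61 = 194 > 160
    db-r: 63+61 = 124 > 70
Round 3 — db-m, db-r crash.
  db-m sheds 194 req/s to search-2: 194 each.
    search-2: 70+194 = 264 > 110
  db-r sheds 124 req/s: no online neighbours, lost.
Round 4 — search-2 crashes.
  search-2 sheds 264 req/s: no online neighbours, lost.
No further crashes.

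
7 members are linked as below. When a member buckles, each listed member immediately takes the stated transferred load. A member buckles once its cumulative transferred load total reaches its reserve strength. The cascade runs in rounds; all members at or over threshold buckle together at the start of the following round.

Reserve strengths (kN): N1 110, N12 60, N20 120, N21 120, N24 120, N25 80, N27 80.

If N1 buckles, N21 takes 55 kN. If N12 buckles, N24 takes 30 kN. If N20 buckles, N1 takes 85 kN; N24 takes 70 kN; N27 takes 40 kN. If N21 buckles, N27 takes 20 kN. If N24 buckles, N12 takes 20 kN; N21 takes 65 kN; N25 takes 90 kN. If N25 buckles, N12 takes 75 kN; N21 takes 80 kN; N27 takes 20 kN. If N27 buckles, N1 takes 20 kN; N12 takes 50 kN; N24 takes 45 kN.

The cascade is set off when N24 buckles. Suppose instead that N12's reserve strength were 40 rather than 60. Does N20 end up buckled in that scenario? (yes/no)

With N12's reserve strength at 40:
Round 1 — N24 buckles (initial).
  N12: +20 → 20 < 40
  N21: +65 → 65 < 120
  N25: +90 → 90 ≥ 80
Round 2 — N25 buckles.
  N12: +75 → 95 ≥ 40
  N21: +80 → 145 ≥ 120
  N27: +20 → 20 < 80
Round 3 — N12, N21 buckle.
  N27: +20 → 40 < 80
No further bucklings.

no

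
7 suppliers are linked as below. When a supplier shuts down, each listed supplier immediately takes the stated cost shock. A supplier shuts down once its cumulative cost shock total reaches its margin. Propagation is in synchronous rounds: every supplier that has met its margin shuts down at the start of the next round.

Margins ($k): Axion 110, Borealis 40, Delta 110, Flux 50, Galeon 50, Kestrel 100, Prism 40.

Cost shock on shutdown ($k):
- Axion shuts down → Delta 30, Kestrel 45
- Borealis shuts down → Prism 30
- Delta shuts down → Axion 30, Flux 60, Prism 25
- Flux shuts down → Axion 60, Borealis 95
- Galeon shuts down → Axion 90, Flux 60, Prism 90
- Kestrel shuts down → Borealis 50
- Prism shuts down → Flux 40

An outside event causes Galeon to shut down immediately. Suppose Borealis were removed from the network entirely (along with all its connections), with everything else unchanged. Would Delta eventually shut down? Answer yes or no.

With Borealis removed:
Round 1 — Galeon shuts down (initial).
  Axion: +90 → 90 < 110
  Flux: +60 → 60 ≥ 50
  Prism: +90 → 90 ≥ 40
Round 2 — Flux, Prism shut down.
  Axion: +60 → 150 ≥ 110
Round 3 — Axion shuts down.
  Delta: +30 → 30 < 110
  Kestrel: +45 → 45 < 100
No further shutdowns.

no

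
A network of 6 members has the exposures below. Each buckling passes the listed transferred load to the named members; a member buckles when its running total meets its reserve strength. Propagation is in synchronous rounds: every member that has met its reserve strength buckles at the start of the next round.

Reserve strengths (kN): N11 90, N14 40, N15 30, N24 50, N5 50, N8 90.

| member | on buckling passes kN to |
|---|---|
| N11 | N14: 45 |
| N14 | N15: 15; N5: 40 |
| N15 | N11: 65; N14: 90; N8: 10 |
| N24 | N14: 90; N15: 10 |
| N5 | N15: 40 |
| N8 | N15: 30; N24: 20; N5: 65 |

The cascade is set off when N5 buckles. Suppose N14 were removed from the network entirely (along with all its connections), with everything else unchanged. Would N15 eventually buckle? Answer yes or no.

With N14 removed:
Round 1 — N5 buckles (initial).
  N15: +40 → 40 ≥ 30
Round 2 — N15 buckles.
  N11: +65 → 65 < 90
  N8: +10 → 10 < 90
No further bucklings.

yes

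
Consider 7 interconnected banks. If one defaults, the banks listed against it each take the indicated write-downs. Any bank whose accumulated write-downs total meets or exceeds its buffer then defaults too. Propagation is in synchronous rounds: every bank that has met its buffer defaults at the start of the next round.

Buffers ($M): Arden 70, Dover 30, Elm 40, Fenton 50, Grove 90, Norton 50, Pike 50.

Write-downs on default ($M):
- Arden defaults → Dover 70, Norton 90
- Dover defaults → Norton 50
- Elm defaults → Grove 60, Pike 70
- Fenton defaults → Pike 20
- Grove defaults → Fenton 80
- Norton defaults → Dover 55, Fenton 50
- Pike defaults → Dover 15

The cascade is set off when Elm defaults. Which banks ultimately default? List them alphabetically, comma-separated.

Round 1 — Elm defaults (initial).
  Grove: +60 → 60 < 90
  Pike: +70 → 70 ≥ 50
Round 2 — Pike defaults.
  Dover: +15 → 15 < 30
No further defaults.

Elm, Pike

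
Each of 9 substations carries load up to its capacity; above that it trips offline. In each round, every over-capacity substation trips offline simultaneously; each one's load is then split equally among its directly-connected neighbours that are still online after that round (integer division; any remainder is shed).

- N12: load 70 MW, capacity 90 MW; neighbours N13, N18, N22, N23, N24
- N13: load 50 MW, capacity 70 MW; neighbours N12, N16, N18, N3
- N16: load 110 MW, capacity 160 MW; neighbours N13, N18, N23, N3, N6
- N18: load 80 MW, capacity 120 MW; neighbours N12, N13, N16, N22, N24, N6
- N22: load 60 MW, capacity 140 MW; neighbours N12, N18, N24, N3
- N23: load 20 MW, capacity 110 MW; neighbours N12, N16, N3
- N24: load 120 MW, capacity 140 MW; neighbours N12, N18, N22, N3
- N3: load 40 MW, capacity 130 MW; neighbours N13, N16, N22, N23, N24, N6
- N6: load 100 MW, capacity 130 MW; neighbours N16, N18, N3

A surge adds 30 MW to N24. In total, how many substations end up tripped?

9

Round 1 — N24 at 150 > 140. N24 trips offline.
  N24 sheds 150 MW to N12, N18, N22, N3: 37 each (2 lost).
    N12: 70+37 = 107 > 90
    N18: 80+37 = 117 ≤ 120
    N22: 60+37 = 97 ≤ 140
    N3: 40+37 = 77 ≤ 130
Round 2 — N12 trips offline.
  N12 sheds 107 MW to N13, N18, N22, N23: 26 each (3 lost).
    N13: 50+26 = 76 > 70
    N18: 117+26 = 143 > 120
    N22: 97+26 = 123 ≤ 140
    N23: 20+26 = 46 ≤ 110
Round 3 — N13, N18 trip offline.
  N13 sheds 76 MW to N16, N3: 38 each.
    N16: 110+38 = 148 ≤ 160
    N3: 77+38 = 115 ≤ 130
  N18 sheds 143 MW to N16, N22, N6: 47 each (2 lost).
    N16: 148+47 = 195 > 160
    N22: 123+47 = 170 > 140
    N6: 100+47 = 147 > 130
Round 4 — N16, N22, N6 trip offline.
  N16 sheds 195 MW to N23, N3: 97 each (1 lost).
    N23: 46+97 = 143 > 110
    N3: 115+97 = 212 > 130
  N22 sheds 170 MW to N3: 170 each.
    N3: 212+170 = 382 > 130
  N6 sheds 147 MW to N3: 147 each.
    N3: 382+147 = 529 > 130
Round 5 — N23, N3 trip offline.
  N23 sheds 143 MW: no online neighbours, lost.
  N3 sheds 529 MW: no online neighbours, lost.
No further trips.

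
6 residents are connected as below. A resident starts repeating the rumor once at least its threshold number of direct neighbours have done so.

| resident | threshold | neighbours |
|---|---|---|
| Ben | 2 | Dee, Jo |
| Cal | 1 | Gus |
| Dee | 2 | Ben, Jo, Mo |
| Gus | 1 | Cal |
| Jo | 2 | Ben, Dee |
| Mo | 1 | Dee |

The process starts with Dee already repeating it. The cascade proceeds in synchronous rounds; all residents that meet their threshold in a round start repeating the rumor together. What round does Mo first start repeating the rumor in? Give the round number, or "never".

2

Round 1 — Dee starts repeating the rumor (initial).
Round 2 — checking thresholds:
  Ben: 1 of 2 neighbours < 2, below threshold.
  Jo: 1 of 2 neighbours < 2, below threshold.
  Mo: 1 of 1 neighbours ≥ 1, starts repeating the rumor.
Round 3 — no new spreads; cascade stops.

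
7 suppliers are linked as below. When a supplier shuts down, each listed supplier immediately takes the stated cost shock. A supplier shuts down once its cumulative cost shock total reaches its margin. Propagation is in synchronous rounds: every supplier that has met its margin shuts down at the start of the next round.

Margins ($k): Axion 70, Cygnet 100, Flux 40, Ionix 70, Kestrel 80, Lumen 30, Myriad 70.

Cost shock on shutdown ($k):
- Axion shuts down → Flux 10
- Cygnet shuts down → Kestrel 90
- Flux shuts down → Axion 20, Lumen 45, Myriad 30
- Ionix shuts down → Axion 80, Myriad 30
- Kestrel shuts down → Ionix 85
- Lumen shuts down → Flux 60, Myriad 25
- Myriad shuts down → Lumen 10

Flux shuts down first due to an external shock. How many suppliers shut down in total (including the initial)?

2

Round 1 — Flux shuts down (initial).
  Axion: +20 → 20 < 70
  Lumen: +45 → 45 ≥ 30
  Myriad: +30 → 30 < 70
Round 2 — Lumen shuts down.
  Myriad: +25 → 55 < 70
No further shutdowns.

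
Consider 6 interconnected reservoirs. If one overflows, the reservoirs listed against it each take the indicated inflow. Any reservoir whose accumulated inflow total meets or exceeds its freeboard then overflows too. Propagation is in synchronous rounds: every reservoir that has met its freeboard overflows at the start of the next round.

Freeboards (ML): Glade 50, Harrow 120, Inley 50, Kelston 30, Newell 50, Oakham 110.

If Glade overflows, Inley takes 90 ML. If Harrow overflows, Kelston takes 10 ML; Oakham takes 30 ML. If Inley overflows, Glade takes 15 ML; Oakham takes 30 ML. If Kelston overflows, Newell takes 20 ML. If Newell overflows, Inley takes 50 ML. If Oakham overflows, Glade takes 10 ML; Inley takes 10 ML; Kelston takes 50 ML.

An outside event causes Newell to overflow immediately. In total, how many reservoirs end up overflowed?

2

Round 1 — Newell overflows (initial).
  Inley: +50 → 50 ≥ 50
Round 2 — Inley overflows.
  Glade: +15 → 15 < 50
  Oakham: +30 → 30 < 110
No further overflows.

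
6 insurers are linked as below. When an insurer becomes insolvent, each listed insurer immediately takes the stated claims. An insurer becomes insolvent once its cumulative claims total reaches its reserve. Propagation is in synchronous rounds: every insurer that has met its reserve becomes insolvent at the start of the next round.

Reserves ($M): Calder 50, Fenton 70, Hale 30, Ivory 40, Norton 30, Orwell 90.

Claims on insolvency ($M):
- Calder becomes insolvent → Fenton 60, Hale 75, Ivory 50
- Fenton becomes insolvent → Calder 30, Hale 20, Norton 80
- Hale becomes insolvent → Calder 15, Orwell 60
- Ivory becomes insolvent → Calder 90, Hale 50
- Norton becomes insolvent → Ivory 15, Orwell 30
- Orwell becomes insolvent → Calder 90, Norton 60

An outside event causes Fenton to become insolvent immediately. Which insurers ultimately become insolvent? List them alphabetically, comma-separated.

Round 1 — Fenton becomes insolvent (initial).
  Calder: +30 → 30 < 50
  Hale: +20 → 20 < 30
  Norton: +80 → 80 ≥ 30
Round 2 — Norton becomes insolvent.
  Ivory: +15 → 15 < 40
  Orwell: +30 → 30 < 90
No further insolvencies.

Fenton, Norton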